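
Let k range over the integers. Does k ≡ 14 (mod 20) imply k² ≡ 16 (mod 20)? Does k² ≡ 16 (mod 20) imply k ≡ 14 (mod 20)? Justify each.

[⇒] Suppose k ≡ 14 (mod 20). Write k = 20j + 14. Then (20j + 14)² = 400j² + 560j + 196 = 20(20j² + 28j + 9) + 16, so k² ≡ 16 (mod 20).

[⇐] This fails: take k = 4. Then 4² = 16 ≡ 16 (mod 20), yet 4 ≡ 4 (mod 20), not 14.

The forward direction holds; the converse fails.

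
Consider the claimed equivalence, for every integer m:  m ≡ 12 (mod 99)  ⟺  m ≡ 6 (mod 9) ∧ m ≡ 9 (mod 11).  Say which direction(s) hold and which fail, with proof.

Forward direction. This fails: m = 12 gives 12 ≡ 12 (mod 99) but 12 ≡ 3 (mod 9), so the conjunction on the right does not hold.

Converse. This fails: m = 42 satisfies both congruences on the right (42 ≡ 6 mod 9 and 42 ≡ 9 mod 11) yet 42 ≡ 42 (mod 99), not 12.

Neither implication holds.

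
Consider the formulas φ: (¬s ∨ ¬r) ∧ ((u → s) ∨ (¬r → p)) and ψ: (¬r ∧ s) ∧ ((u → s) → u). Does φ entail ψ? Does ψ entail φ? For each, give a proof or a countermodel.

(⇒) fails; (⇐) holds.

Converse. Assume the antecedent. If p is true, the antecedent forces (p = T, s = T, u = T, r = F), and the consequent holds there. If p is false, the antecedent forces (p = F, s = T, u = T, r = F), and the consequent holds there. Either way the consequent holds.

Forward direction. This fails. Under p = F, s = F, u = F, r = F, the left side is true but the right side is false.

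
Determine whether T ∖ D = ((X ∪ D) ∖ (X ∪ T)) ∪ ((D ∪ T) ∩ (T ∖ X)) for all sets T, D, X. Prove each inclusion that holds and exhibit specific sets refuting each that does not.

Forward inclusion. This inclusion fails. Take T = {1}, D = ∅, X = {1}; then 1 ∈ T ∖ D but 1 ∉ ((X ∪ D) ∖ (X ∪ T)) ∪ ((D ∪ T) ∩ (T ∖ X)).

Reverse inclusion. This inclusion fails. Take T = ∅, D = {1}, X = ∅; then 1 ∈ ((X ∪ D) ∖ (X ∪ T)) ∪ ((D ∪ T) ∩ (T ∖ X)) but 1 ∉ T ∖ D.

(⊆) fails and (⊇) fails.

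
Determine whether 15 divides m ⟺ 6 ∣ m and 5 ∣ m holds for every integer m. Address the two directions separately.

The forward direction fails; the converse holds.

Forward direction. This fails: take m = 15. Certainly 15 ∣ 15, but 6 ∤ 15.

Converse. Suppose 6 ∣ m and 5 ∣ m. Any common multiple of 6 and 5 is a multiple of their lcm; here gcd(6, 5) = 1, so lcm(6, 5) = 6·5 = 30, so 30 ∣ m. Since 15 ∣ 30, it follows that 15 ∣ m.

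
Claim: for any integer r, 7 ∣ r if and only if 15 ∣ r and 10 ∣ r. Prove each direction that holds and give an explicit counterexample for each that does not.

(→) This fails: take r = 7. Certainly 7 ∣ 7, but 15 ∤ 7.

(←) This fails: take r = 30. Both 15 ∣ 30 and 10 ∣ 30, yet 30 is not a multiple of 7 (since 30 = 4·7 + 2), so 7 ∤ 30.

Neither implication holds.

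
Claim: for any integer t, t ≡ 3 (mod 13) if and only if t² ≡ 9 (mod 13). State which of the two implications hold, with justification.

[⇐] This fails: take t = 10. Then 10² = 100 ≡ 9 (mod 13), yet 10 ≡ 10 (mod 13), not 3.

[⇒] Suppose t ≡ 3 (mod 13). Write t = 13j + 3. Then (13j + 3)² = 169j² + 78j + 9 = 13(13j² + 6j) + 9, so t² ≡ 9 (mod 13).

The forward direction holds; the converse fails.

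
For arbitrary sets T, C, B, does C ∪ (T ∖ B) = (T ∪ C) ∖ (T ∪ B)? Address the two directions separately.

(⊇) Let x ∈ (T ∪ C) ∖ (T ∪ B). Then x ∈ C and x ∉ T, B, from which x ∈ C ∪ (T ∖ B).

(⊆) This inclusion fails. Take T = {1}, C = ∅, B = ∅; then 1 ∈ C ∪ (T ∖ B) but 1 ∉ (T ∪ C) ∖ (T ∪ B).

The sets are not equal: only the reverse inclusion holds.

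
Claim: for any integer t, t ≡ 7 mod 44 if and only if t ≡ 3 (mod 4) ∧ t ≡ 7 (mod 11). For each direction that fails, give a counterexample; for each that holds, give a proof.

(⟹) Suppose t ≡ 7 (mod 44); write t = 44j + 7. Since 4 ∣ 44, reducing mod 4 gives t ≡ 7 ≡ 3 (mod 4); since 11 ∣ 44, reducing mod 11 gives t ≡ 7 (mod 11).

(⟸) Conversely, if t ≡ 3 (mod 4) and t ≡ 7 (mod 11), then by the Chinese remainder theorem t ≡ 7 (mod 44). This is exactly t ≡ 7 (mod 44).

Both implications hold.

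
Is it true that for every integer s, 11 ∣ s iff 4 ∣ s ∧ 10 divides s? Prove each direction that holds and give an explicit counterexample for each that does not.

(⇒) This fails: take s = 11. Certainly 11 ∣ 11, but 4 ∤ 11.

(⇐) This fails: take s = 20. Both 4 ∣ 20 and 10 ∣ 20, yet 20 is not a multiple of 11 (since 20 = 1·11 + 9), so 11 ∤ 20.

Both directions fail.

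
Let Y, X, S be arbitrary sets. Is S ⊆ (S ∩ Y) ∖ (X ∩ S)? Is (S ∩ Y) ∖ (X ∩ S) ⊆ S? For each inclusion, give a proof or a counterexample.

Reverse inclusion. Let x ∈ (S ∩ Y) ∖ (X ∩ S). Then x ∈ Y ∩ S and x ∉ X, from which x ∈ S.

Forward inclusion. This inclusion fails. Take Y = ∅, X = ∅, S = {1}; then 1 ∈ S but 1 ∉ (S ∩ Y) ∖ (X ∩ S).

(⊆) fails; (⊇) holds.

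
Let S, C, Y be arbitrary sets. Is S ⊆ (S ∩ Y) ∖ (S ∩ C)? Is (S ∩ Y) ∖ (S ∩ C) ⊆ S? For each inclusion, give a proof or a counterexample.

Reverse inclusion. Let x ∈ (S ∩ Y) ∖ (S ∩ C). Then x ∈ S ∩ Y and x ∉ C, from which x ∈ S.

Forward inclusion. This inclusion fails. Take S = {1}, C = ∅, Y = ∅; then 1 ∈ S but 1 ∉ (S ∩ Y) ∖ (S ∩ C).

The sets are not equal: only the reverse inclusion holds.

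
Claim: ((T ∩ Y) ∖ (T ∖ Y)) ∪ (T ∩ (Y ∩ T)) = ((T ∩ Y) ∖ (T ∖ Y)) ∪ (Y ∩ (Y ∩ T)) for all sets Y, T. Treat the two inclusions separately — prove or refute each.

Forward inclusion. Let x ∈ ((T ∩ Y) ∖ (T ∖ Y)) ∪ (T ∩ (Y ∩ T)). Then x ∈ Y ∩ T, from which x ∈ ((T ∩ Y) ∖ (T ∖ Y)) ∪ (Y ∩ (Y ∩ T)).

Reverse inclusion. Let x ∈ ((T ∩ Y) ∖ (T ∖ Y)) ∪ (Y ∩ (Y ∩ T)). Then x ∈ Y ∩ T, from which x ∈ ((T ∩ Y) ∖ (T ∖ Y)) ∪ (T ∩ (Y ∩ T)).

Both inclusions hold.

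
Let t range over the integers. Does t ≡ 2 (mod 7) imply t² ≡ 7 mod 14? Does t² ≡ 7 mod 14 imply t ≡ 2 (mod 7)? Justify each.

(⇒) fails and (⇐) fails.

(⟹) This fails: take t = 2. Then 2 ≡ 2 (mod 7), but 2² = 4 ≡ 4 (mod 14), not 7.

(⟸) This fails: take t = 7. Then 7² = 49 ≡ 7 (mod 14), yet 7 ≡ 0 (mod 7), not 2.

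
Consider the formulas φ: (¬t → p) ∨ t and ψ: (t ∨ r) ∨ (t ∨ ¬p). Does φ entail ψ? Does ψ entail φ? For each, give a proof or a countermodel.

[⇒] This fails. Under r = F, p = T, t = F, the left side is true but the right side is false.

[⇐] This fails. Under r = F, p = F, t = F, the left side is false but the right side is true.

Both directions fail.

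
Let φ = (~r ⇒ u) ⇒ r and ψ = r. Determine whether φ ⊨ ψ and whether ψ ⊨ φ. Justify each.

Only the reverse direction holds.

Converse. Assume the antecedent. If r is true, (~r ⇒ u) ⇒ r reduces to true regardless of the other variables. If r is false, the antecedent cannot hold. Either way (~r ⇒ u) ⇒ r holds.

Forward direction. This fails. Under r = F, u = F, the left side is true but the right side is false.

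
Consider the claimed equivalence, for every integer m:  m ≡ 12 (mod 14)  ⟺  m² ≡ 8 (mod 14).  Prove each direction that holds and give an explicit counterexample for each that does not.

Neither implication holds.

(⇒) This fails: take m = 12. Then 12 ≡ 12 (mod 14), but 12² = 144 ≡ 4 (mod 14), not 8.

(⇐) This fails: take m = 6. Then 6² = 36 ≡ 8 (mod 14), yet 6 ≡ 6 (mod 14), not 12.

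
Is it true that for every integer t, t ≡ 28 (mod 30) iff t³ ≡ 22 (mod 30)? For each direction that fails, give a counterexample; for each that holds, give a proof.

Both directions hold.

Forward direction. Suppose t ≡ 28 (mod 30). Write t = 30j + 28. Then (30j + 28)³ = 27000j³ + 75600j² + 70560j + 21952 = 30(900j³ + 2520j² + 2352j + 731) + 22, so t³ ≡ 22 (mod 30).

Converse. Suppose t³ ≡ 22 (mod 30). The only residue r in {0, …, 29} with r³ ≡ 22 (mod 30) is r = 28, so t ≡ 28 (mod 30).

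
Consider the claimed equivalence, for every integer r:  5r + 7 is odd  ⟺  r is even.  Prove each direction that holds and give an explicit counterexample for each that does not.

(←) Suppose r is even; write r = 2j. Then 5r + 7 = 5·(2j) + 7 = 2·5j + 7, which is odd.

(→) Suppose 5r + 7 is odd. Since 5 is odd, 5r and r have the same parity, so 5r + 7 ≡ r + 7 (mod 2). As 7 is odd, 5r + 7 is odd exactly when r is even. Thus r is even.

Equivalent; both directions hold.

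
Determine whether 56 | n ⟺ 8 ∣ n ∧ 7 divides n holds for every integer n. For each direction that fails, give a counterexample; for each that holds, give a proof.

Both implications hold.

(→) If 56 ∣ n, write n = 56q. Since 56 = 7·8, n = 8·(7q), so 8 ∣ n; and since 56 = 8·7, n = 7·(8q), so 7 ∣ n.

(←) Suppose 8 ∣ n and 7 ∣ n. Any common multiple of 8 and 7 is a multiple of their lcm; here gcd(8, 7) = 1, so lcm(8, 7) = 8·7 = 56, so 56 ∣ n.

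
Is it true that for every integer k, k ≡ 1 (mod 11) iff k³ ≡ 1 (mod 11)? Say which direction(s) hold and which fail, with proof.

The biconditional holds.

[⇒] Suppose k ≡ 1 (mod 11). Write k = 11j + 1. Then (11j + 1)³ = 1331j³ + 363j² + 33j + 1 = 11(121j³ + 33j² + 3j) + 1, so k³ ≡ 1 (mod 11).

[⇐] For the converse, argue contrapositively. If k ≢ 1 (mod 11), then k is congruent to one of 0, 2, 3, 4, 5, 6, 7, 8, 9, 10 modulo 11, and these give k³ ≡ 0, 8, 5, 9, 4, 7, 2, 6, 3, 10 respectively — never 1.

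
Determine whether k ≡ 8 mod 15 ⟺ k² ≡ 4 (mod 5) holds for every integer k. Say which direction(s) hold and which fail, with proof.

Only the forward implication holds.

[⇒] Suppose k ≡ 8 (mod 15). Then k² ≡ 8² = 64 (mod 15), and since 5 ∣ 15, also k² ≡ 4 (mod 5).

[⇐] This fails: take k = 2. Then 2² = 4 ≡ 4 (mod 5), yet 2 ≡ 2 (mod 15), not 8.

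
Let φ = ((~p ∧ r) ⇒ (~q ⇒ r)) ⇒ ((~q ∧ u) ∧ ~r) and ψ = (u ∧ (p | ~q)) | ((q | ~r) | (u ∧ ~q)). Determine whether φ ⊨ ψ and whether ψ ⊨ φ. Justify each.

Only the forward implication holds.

(→) Assume the antecedent. If q is true, the antecedent cannot hold. If q is false, the antecedent forces (q = F, r = F, p = F, u = T) or (q = F, r = F, p = T, u = T), and the consequent holds there. Either way the consequent holds.

(←) This fails. Under q = F, r = F, p = F, u = F, the left side is false but the right side is true.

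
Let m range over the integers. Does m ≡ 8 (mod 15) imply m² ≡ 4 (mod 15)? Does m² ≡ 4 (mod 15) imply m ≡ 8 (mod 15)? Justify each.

Not equivalent: only (⇒) holds.

[⇐] This fails: take m = 2. Then 2² = 4 ≡ 4 (mod 15), yet 2 ≡ 2 (mod 15), not 8.

[⇒] Suppose m ≡ 8 (mod 15). Write m = 15j + 8. Then (15j + 8)² = 225j² + 240j + 64 = 15(15j² + 16j + 4) + 4, so m² ≡ 4 (mod 15).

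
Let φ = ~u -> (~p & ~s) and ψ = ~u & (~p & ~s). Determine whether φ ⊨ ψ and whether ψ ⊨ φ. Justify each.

[⇒] This fails. Under u = T, s = F, p = F, the left side is true but the right side is false.

[⇐] Assume the antecedent. If u is true, the antecedent cannot hold. If u is false, the antecedent forces (u = F, s = F, p = F), and ~u -> (~p & ~s) holds there. Either way ~u -> (~p & ~s) holds.

Only the converse holds.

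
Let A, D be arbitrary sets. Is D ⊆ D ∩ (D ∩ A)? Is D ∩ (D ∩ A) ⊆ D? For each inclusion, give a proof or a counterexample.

The sets are not equal: only the reverse inclusion holds.

(⟹) This inclusion fails. Take A = ∅, D = {1}; then 1 ∈ D but 1 ∉ D ∩ (D ∩ A).

(⟸) Let x ∈ D ∩ (D ∩ A). Then x ∈ A ∩ D, from which x ∈ D.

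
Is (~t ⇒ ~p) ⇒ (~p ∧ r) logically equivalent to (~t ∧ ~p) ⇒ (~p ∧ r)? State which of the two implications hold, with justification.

(⇒) Assume the antecedent. If r is true, (~t ∧ ~p) ⇒ (~p ∧ r) reduces to true regardless of the other variables. If r is false, the antecedent forces (r = F, p = T, t = F), and (~t ∧ ~p) ⇒ (~p ∧ r) holds there. Either way (~t ∧ ~p) ⇒ (~p ∧ r) holds.

(⇐) This fails. Under r = F, p = F, t = T, the left side is false but the right side is true.

Only the forward direction holds.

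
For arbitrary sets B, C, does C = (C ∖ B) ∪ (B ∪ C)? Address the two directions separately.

The sets are not equal: only the forward inclusion holds.

(⟹) Let x ∈ C. Then either x ∈ C and x ∉ B; or x ∈ B ∩ C. In each case x ∈ (C ∖ B) ∪ (B ∪ C), so C ⊆ (C ∖ B) ∪ (B ∪ C).

(⟸) This inclusion fails. Take B = {1}, C = ∅; then 1 ∈ (C ∖ B) ∪ (B ∪ C) but 1 ∉ C.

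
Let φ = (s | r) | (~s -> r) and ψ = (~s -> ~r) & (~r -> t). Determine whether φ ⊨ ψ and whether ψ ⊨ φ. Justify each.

(⇒) fails and (⇐) fails.

[⇒] This fails. Under r = T, t = F, s = F, the left side is true but the right side is false.

[⇐] This fails. Under r = F, t = T, s = F, the left side is false but the right side is true.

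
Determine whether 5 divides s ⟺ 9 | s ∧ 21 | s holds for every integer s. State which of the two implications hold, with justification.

Neither direction holds.

(→) This fails: take s = 5. Certainly 5 ∣ 5, but 9 ∤ 5.

(←) This fails: take s = 63. Both 9 ∣ 63 and 21 ∣ 63, yet 63 is not a multiple of 5 (since 63 = 12·5 + 3), so 5 ∤ 63.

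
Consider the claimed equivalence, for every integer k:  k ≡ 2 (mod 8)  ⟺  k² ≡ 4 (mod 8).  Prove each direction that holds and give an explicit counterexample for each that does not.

Not equivalent: only (⇒) holds.

[⇒] Suppose k ≡ 2 (mod 8). Write k = 8j + 2. Then (8j + 2)² = 64j² + 32j + 4 = 8(8j² + 4j) + 4, so k² ≡ 4 (mod 8).

[⇐] This fails: take k = 6. Then 6² = 36 ≡ 4 (mod 8), yet 6 ≡ 6 (mod 8), not 2.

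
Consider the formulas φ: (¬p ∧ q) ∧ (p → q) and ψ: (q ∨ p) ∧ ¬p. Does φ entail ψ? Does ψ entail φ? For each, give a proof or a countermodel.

(⟸) Assume the antecedent. If q is true, the antecedent forces (q = T, p = F), and (¬p ∧ q) ∧ (p → q) holds there. If q is false, the antecedent cannot hold. Either way (¬p ∧ q) ∧ (p → q) holds.

(⟹) Assume the antecedent. If q is true, the antecedent forces (q = T, p = F), and (q ∨ p) ∧ ¬p holds there. If q is false, the antecedent cannot hold. Either way (q ∨ p) ∧ ¬p holds.

Both implications hold.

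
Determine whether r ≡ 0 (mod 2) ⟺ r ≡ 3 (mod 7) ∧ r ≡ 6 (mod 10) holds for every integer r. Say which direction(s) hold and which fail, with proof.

Forward direction. This fails: r = 0 gives 0 ≡ 0 (mod 2) but 0 ≡ 0 (mod 7), so the conjunction on the right does not hold.

Converse. If r ≡ 3 (mod 7) and r ≡ 6 (mod 10), then by the Chinese remainder theorem r ≡ 66 (mod 70). Since 66 ≡ 0 (mod 2) and 2 ∣ 70, we get r ≡ 0 (mod 2).

Not equivalent: only (⇐) holds.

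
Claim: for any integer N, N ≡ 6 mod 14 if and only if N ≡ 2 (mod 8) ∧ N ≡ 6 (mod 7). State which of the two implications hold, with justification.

Not equivalent: only (⇐) holds.

(←) If N ≡ 2 (mod 8) and N ≡ 6 (mod 7), then by the Chinese remainder theorem N ≡ 34 (mod 56). Since 34 ≡ 6 (mod 14) and 14 ∣ 56, we get N ≡ 6 (mod 14).

(→) This fails: N = 48 gives 48 ≡ 6 (mod 14) but 48 ≡ 0 (mod 8), so the conjunction on the right does not hold.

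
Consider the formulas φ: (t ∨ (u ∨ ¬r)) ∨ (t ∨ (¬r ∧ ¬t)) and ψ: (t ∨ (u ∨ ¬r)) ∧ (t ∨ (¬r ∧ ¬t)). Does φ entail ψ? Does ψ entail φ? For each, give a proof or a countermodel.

The forward direction fails; the converse holds.

(⟹) This fails. Under u = T, t = F, r = T, the left side is true but the right side is false.

(⟸) Assume the antecedent. If t is true, the consequent reduces to true regardless of the other variables. If t is false, the antecedent forces (u = F, t = F, r = F) or (u = T, t = F, r = F), and the consequent holds there. Either way the consequent holds.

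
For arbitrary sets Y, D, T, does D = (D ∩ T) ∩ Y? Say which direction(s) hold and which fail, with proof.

(⟸) Let x ∈ (D ∩ T) ∩ Y. Then x ∈ Y ∩ D ∩ T, from which x ∈ D.

(⟹) This inclusion fails. Take Y = ∅, D = {1}, T = ∅; then 1 ∈ D but 1 ∉ (D ∩ T) ∩ Y.

The sets are not equal: only the reverse inclusion holds.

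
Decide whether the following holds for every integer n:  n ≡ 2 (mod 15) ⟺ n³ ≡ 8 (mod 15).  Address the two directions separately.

Both implications hold.

(→) Suppose n ≡ 2 (mod 15). Write n = 15j + 2. Then (15j + 2)³ = 3375j³ + 1350j² + 180j + 8 = 15(225j³ + 90j² + 12j) + 8, so n³ ≡ 8 (mod 15).

(←) Conversely, suppose n³ ≡ 8 (mod 15). The only residue r in {0, …, 14} with r³ ≡ 8 (mod 15) is r = 2, so n ≡ 2 (mod 15).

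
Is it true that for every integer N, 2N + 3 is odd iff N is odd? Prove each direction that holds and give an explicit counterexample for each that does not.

(⇒) fails; (⇐) holds.

(⟹) This fails: take N = 0. Then 2N + 3 = 3, which is odd, yet N = 0 is even, not odd.

(⟸) Suppose N is odd. Since 2 is even, 2N is even for every N, so 2N + 3 has the same parity as 3, which is odd. Hence 2N + 3 is odd.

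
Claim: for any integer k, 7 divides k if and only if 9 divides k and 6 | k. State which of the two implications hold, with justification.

(⟹) This fails: take k = 7. Certainly 7 ∣ 7, but 9 ∤ 7.

(⟸) This fails: take k = 18. Both 9 ∣ 18 and 6 ∣ 18, yet 18 is not a multiple of 7 (since 18 = 2·7 + 4), so 7 ∤ 18.

Neither implication holds.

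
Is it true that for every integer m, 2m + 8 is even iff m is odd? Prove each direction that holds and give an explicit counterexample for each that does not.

Converse. Suppose m is odd. Since 2 is even, 2m is even for every m, so 2m + 8 has the same parity as 8, which is even. Hence 2m + 8 is even.

Forward direction. This fails: take m = 6. Then 2m + 8 = 20, which is even, yet m = 6 is even, not odd.

The forward direction fails; the converse holds.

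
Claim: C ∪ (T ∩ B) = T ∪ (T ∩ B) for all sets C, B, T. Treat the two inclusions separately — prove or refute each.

Forward inclusion. This inclusion fails. Take C = {1}, B = ∅, T = ∅; then 1 ∈ C ∪ (T ∩ B) but 1 ∉ T ∪ (T ∩ B).

Reverse inclusion. This inclusion fails. Take C = ∅, B = ∅, T = {1}; then 1 ∈ T ∪ (T ∩ B) but 1 ∉ C ∪ (T ∩ B).

(⊆) fails and (⊇) fails.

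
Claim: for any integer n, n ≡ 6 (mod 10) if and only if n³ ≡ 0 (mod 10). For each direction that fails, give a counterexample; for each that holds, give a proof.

(⇒) fails and (⇐) fails.

Forward direction. This fails: take n = 6. Then 6 ≡ 6 (mod 10), but 6³ = 216 ≡ 6 (mod 10), not 0.

Converse. This fails: take n = 0. Then 0³ = 0 ≡ 0 (mod 10), yet 0 ≡ 0 (mod 10), not 6.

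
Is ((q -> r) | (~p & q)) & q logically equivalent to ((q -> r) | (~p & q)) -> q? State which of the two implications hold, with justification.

(⟹) Assume the antecedent. If q is true, ((q -> r) | (~p & q)) -> q reduces to true regardless of the other variables. If q is false, the antecedent cannot hold. Either way ((q -> r) | (~p & q)) -> q holds.

(⟸) This fails. Under q = T, r = F, p = T, the left side is false but the right side is true.

Only the forward implication holds.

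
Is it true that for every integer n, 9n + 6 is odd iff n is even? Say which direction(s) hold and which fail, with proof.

(⇒) This fails: n = 1 gives 9n + 6 = 15, which is odd, but 1 is odd, not even.

(⇐) This also fails: n = 4 is even, but 9n + 6 = 42 is even, not odd.

(⇒) fails and (⇐) fails.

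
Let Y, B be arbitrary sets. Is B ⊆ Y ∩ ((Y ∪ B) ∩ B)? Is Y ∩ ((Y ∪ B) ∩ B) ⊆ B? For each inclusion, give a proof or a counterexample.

Only the reverse inclusion holds.

(⊇) Let x ∈ Y ∩ ((Y ∪ B) ∩ B). Then x ∈ Y ∩ B, from which x ∈ B.

(⊆) This inclusion fails. Take Y = ∅, B = {1}; then 1 ∈ B but 1 ∉ Y ∩ ((Y ∪ B) ∩ B).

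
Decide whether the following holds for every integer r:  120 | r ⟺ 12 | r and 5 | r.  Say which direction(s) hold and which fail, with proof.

Only the forward direction holds.

Forward direction. If 120 ∣ r, write r = 120q. Since 120 = 10·12, r = 12·(10q), so 12 ∣ r; and since 120 = 24·5, r = 5·(24q), so 5 ∣ r.

Converse. This fails: take r = 60. Both 12 ∣ 60 and 5 ∣ 60, yet 60 is not a multiple of 120 (since 60 = 0·120 + 60), so 120 ∤ 60.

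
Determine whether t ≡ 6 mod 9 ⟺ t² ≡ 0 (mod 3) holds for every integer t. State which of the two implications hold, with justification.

Only the forward direction holds.

(→) Suppose t ≡ 6 (mod 9). Then t² ≡ 6² = 36 (mod 9), and since 3 ∣ 9, also t² ≡ 0 (mod 3).

(←) This fails: take t = 0. Then 0² = 0 ≡ 0 (mod 3), yet 0 ≡ 0 (mod 9), not 6.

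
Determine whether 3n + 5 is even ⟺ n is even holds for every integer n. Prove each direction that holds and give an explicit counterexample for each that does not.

(⟹) This fails: n = 7 gives 3n + 5 = 26, which is even, but 7 is odd, not even.

(⟸) This also fails: n = 0 is even, but 3n + 5 = 5 is odd, not even.

(⇒) fails and (⇐) fails.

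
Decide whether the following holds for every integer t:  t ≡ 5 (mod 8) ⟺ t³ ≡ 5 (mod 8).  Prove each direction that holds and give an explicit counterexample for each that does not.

Both implications hold.

Converse. For the converse, argue contrapositively. If t ≢ 5 (mod 8), then t is congruent to one of 0, 1, 2, 3, 4, 6, 7 modulo 8, and these give t³ ≡ 0, 1, 0, 3, 0, 0, 7 respectively — never 5.

Forward direction. Suppose t ≡ 5 (mod 8). Write t = 8j + 5. Then (8j + 5)³ = 512j³ + 960j² + 600j + 125 = 8(64j³ + 120j² + 75j + 15) + 5, so t³ ≡ 5 (mod 8).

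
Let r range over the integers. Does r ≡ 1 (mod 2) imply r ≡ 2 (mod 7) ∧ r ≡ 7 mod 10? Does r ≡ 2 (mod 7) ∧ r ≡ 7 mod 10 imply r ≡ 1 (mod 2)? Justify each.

Only the reverse direction holds.

(⟹) This fails: r = 1 gives 1 ≡ 1 (mod 2) but 1 ≡ 1 (mod 7), so the conjunction on the right does not hold.

(⟸) Conversely, if r ≡ 2 (mod 7) and r ≡ 7 (mod 10), then by the Chinese remainder theorem r ≡ 37 (mod 70). Since 37 ≡ 1 (mod 2) and 2 ∣ 70, we get r ≡ 1 (mod 2).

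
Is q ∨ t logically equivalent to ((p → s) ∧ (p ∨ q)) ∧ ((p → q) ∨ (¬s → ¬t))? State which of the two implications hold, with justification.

Neither implication holds.

Forward direction. This fails. Under t = T, q = F, p = F, s = F, the left side is true but the right side is false.

Converse. This fails. Under t = F, q = F, p = T, s = T, the left side is false but the right side is true.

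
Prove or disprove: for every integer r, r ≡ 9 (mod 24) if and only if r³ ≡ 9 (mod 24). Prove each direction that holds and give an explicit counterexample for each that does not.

(⟹) Suppose r ≡ 9 (mod 24). Write r = 24j + 9. Then (24j + 9)³ = 13824j³ + 15552j² + 5832j + 729 = 24(576j³ + 648j² + 243j + 30) + 9, so r³ ≡ 9 (mod 24).

(⟸) Conversely, suppose r³ ≡ 9 (mod 24). The only residue r in {0, …, 23} with r³ ≡ 9 (mod 24) is r = 9, so r ≡ 9 (mod 24).

Both directions hold.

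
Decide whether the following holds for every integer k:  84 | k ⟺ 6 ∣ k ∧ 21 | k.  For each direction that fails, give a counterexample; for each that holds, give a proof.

The forward direction holds; the converse fails.

(⟹) If 84 ∣ k, write k = 84q. Since 84 = 14·6, k = 6·(14q), so 6 ∣ k; and since 84 = 4·21, k = 21·(4q), so 21 ∣ k.

(⟸) This fails: take k = 42. Both 6 ∣ 42 and 21 ∣ 42, yet 42 is not a multiple of 84 (since 42 = 0·84 + 42), so 84 ∤ 42.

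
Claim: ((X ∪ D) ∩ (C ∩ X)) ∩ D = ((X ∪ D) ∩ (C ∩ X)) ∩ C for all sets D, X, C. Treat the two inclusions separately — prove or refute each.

Forward inclusion. Let x ∈ ((X ∪ D) ∩ (C ∩ X)) ∩ D. Then x ∈ D ∩ X ∩ C, from which x ∈ ((X ∪ D) ∩ (C ∩ X)) ∩ C.

Reverse inclusion. This inclusion fails. Take D = ∅, X = {1}, C = {1}; then 1 ∈ ((X ∪ D) ∩ (C ∩ X)) ∩ C but 1 ∉ ((X ∪ D) ∩ (C ∩ X)) ∩ D.

Only the forward inclusion holds.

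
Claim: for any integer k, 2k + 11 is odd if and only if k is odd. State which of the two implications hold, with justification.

(←) Suppose k is odd. Since 2 is even, 2k is even for every k, so 2k + 11 has the same parity as 11, which is odd. Hence 2k + 11 is odd.

(→) This fails: take k = 4. Then 2k + 11 = 19, which is odd, yet k = 4 is even, not odd.

Not equivalent: only (⇐) holds.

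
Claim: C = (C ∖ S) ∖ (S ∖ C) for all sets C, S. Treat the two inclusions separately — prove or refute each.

(⊆) fails; (⊇) holds.

Forward inclusion. This inclusion fails. Take C = {1}, S = {1}; then 1 ∈ C but 1 ∉ (C ∖ S) ∖ (S ∖ C).

Reverse inclusion. Let x ∈ (C ∖ S) ∖ (S ∖ C). Then x ∈ C and x ∉ S, from which x ∈ C.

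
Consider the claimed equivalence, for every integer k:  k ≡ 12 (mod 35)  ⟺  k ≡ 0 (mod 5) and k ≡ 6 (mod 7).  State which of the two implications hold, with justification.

(→) This fails: k = 12 gives 12 ≡ 12 (mod 35) but 12 ≡ 2 (mod 5), so the conjunction on the right does not hold.

(←) This fails: k = 20 satisfies both congruences on the right (20 ≡ 0 mod 5 and 20 ≡ 6 mod 7) yet 20 ≡ 20 (mod 35), not 12.

Neither direction holds.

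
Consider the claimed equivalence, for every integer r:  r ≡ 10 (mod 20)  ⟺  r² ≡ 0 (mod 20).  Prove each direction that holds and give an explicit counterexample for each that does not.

Not equivalent: only (⇒) holds.

Converse. This fails: take r = 0. Then 0² = 0 ≡ 0 (mod 20), yet 0 ≡ 0 (mod 20), not 10.

Forward direction. Suppose r ≡ 10 (mod 20). Write r = 20j + 10. Then (20j + 10)² = 400j² + 400j + 100 = 20(20j² + 20j + 5) + 0, so r² ≡ 0 (mod 20).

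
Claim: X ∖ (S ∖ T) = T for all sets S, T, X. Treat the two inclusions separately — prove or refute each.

(⊆) This inclusion fails. Take S = ∅, T = ∅, X = {1}; then 1 ∈ X ∖ (S ∖ T) but 1 ∉ T.

(⊇) This inclusion fails. Take S = ∅, T = {1}, X = ∅; then 1 ∈ T but 1 ∉ X ∖ (S ∖ T).

Both inclusions fail.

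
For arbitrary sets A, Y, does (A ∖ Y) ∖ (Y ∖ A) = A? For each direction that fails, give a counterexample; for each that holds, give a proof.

Only the forward inclusion holds.

(⟹) Let x ∈ (A ∖ Y) ∖ (Y ∖ A). Then x ∈ A and x ∉ Y, from which x ∈ A.

(⟸) This inclusion fails. Take A = {1}, Y = {1}; then 1 ∈ A but 1 ∉ (A ∖ Y) ∖ (Y ∖ A).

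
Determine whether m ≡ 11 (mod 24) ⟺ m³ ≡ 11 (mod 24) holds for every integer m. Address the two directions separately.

Equivalent; both directions hold.

(⇒) Suppose m ≡ 11 (mod 24). Write m = 24j + 11. Then (24j + 11)³ = 13824j³ + 19008j² + 8712j + 1331 = 24(576j³ + 792j² + 363j + 55) + 11, so m³ ≡ 11 (mod 24).

(⇐) Conversely, suppose m³ ≡ 11 (mod 24). The only residue r in {0, …, 23} with r³ ≡ 11 (mod 24) is r = 11, so m ≡ 11 (mod 24).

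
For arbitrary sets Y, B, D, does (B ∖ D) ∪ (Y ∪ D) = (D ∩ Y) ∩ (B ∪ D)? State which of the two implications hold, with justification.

Forward inclusion. This inclusion fails. Take Y = {1}, B = ∅, D = ∅; then 1 ∈ (B ∖ D) ∪ (Y ∪ D) but 1 ∉ (D ∩ Y) ∩ (B ∪ D).

Reverse inclusion. Let x ∈ (D ∩ Y) ∩ (B ∪ D). Then either x ∈ Y ∩ D and x ∉ B; or x ∈ Y ∩ B ∩ D. In each case x ∈ (B ∖ D) ∪ (Y ∪ D), so (D ∩ Y) ∩ (B ∪ D) ⊆ (B ∖ D) ∪ (Y ∪ D).

(⊆) fails; (⊇) holds.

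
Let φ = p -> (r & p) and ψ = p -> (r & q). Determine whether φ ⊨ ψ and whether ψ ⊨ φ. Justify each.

[⇒] This fails. Under p = T, r = T, q = F, the left side is true but the right side is false.

[⇐] Assume the antecedent. If p is true, the antecedent forces (p = T, r = T, q = T), and p -> (r & p) holds there. If p is false, p -> (r & p) reduces to true regardless of the other variables. Either way p -> (r & p) holds.

Only the converse holds.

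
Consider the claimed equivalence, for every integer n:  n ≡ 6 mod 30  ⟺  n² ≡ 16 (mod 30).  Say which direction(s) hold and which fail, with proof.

(⇒) This fails: take n = 6. Then 6 ≡ 6 (mod 30), but 6² = 36 ≡ 6 (mod 30), not 16.

(⇐) This fails: take n = 4. Then 4² = 16 ≡ 16 (mod 30), yet 4 ≡ 4 (mod 30), not 6.

Neither implication holds.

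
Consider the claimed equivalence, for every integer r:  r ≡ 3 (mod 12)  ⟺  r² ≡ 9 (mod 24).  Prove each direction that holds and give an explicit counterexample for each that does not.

(⇒) holds; (⇐) fails.

(→) Suppose r ≡ 3 (mod 12). Working modulo 24, r ∈ {3, 15}; for each such r, r² ≡ 9 (mod 24).

(←) This fails: take r = 9. Then 9² = 81 ≡ 9 (mod 24), yet 9 ≡ 9 (mod 12), not 3.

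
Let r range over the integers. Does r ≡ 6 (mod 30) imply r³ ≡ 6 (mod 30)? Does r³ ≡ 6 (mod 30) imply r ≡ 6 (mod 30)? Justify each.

(⇒) Suppose r ≡ 6 (mod 30). Write r = 30j + 6. Then (30j + 6)³ = 27000j³ + 16200j² + 3240j + 216 = 30(900j³ + 540j² + 108j + 7) + 6, so r³ ≡ 6 (mod 30).

(⇐) Conversely, suppose r³ ≡ 6 (mod 30). The only residue r in {0, …, 29} with r³ ≡ 6 (mod 30) is r = 6, so r ≡ 6 (mod 30).

Equivalent; both directions hold.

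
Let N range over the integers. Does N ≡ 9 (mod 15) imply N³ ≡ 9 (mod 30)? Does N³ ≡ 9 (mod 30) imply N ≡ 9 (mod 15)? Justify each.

The forward direction fails; the converse holds.

(←) The residues r modulo 30 with r³ ≡ 9 (mod 30) are exactly {9}, and each is ≡ 9 (mod 15).

(→) This fails: take N = 24. Then 24 ≡ 9 (mod 15), but 24³ = 13824 ≡ 24 (mod 30), not 9.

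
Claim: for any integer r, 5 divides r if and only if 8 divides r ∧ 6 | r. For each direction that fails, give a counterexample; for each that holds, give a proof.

(⟹) This fails: take r = 5. Certainly 5 ∣ 5, but 8 ∤ 5.

(⟸) This fails: take r = 24. Both 8 ∣ 24 and 6 ∣ 24, yet 24 is not a multiple of 5 (since 24 = 4·5 + 4), so 5 ∤ 24.

Both directions fail.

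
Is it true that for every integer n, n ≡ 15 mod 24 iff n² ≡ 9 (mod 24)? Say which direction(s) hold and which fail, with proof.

Forward direction. Suppose n ≡ 15 mod 24. Write n = 24j + 15. Then (24j + 15)² = 576j² + 720j + 225 = 24(24j² + 30j + 9) + 9, so n² ≡ 9 (mod 24).

Converse. This fails: take n = 3. Then 3² = 9 ≡ 9 (mod 24), yet 3 ≡ 3 (mod 24), not 15.

Only the forward implication holds.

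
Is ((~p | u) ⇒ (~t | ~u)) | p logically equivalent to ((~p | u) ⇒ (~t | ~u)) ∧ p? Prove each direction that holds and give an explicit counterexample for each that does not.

(⟸) Assume the antecedent. If p is true, ((~p | u) ⇒ (~t | ~u)) | p reduces to true regardless of the other variables. If p is false, the antecedent cannot hold. Either way ((~p | u) ⇒ (~t | ~u)) | p holds.

(⟹) This fails. Under p = F, u = F, t = F, the left side is true but the right side is false.

(⇒) fails; (⇐) holds.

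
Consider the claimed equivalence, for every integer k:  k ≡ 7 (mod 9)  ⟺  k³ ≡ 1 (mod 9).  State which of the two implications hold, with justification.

Not equivalent: only (⇒) holds.

(⇒) Suppose k ≡ 7 (mod 9). Write k = 9j + 7. Then (9j + 7)³ = 729j³ + 1701j² + 1323j + 343 = 9(81j³ + 189j² + 147j + 38) + 1, so k³ ≡ 1 (mod 9).

(⇐) This fails: take k = 1. Then 1³ = 1 ≡ 1 (mod 9), yet 1 ≡ 1 (mod 9), not 7.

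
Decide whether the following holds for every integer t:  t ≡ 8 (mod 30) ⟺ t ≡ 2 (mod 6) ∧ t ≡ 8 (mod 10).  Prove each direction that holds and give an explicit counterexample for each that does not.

Forward direction. Suppose t ≡ 8 (mod 30); write t = 30j + 8. Since 6 ∣ 30, reducing mod 6 gives t ≡ 8 ≡ 2 (mod 6); since 10 ∣ 30, reducing mod 10 gives t ≡ 8 (mod 10).

Converse. If t ≡ 2 (mod 6) and t ≡ 8 (mod 10), then by the Chinese remainder theorem t ≡ 8 (mod 30). This is exactly t ≡ 8 (mod 30).

Equivalent; both directions hold.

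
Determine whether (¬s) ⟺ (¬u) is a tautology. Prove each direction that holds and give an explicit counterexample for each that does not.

Neither direction holds.

Forward direction. This fails. Under u = T, s = F, the left side is true but the right side is false.

Converse. This fails. Under u = F, s = T, the left side is false but the right side is true.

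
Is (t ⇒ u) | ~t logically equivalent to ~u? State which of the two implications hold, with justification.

Neither direction holds.

(⇒) This fails. Under u = T, t = F, the left side is true but the right side is false.

(⇐) This fails. Under u = F, t = T, the left side is false but the right side is true.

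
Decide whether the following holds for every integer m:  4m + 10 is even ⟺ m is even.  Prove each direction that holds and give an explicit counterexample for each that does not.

(⇒) This fails: take m = 7. Then 4m + 10 = 38, which is even, yet m = 7 is odd, not even.

(⇐) Suppose m is even. Since 4 is even, 4m is even for every m, so 4m + 10 has the same parity as 10, which is even. Hence 4m + 10 is even.

The forward direction fails; the converse holds.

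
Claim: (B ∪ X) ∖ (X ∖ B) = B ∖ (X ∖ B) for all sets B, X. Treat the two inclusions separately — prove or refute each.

Forward inclusion. Let x ∈ (B ∪ X) ∖ (X ∖ B). Then either x ∈ B and x ∉ X; or x ∈ B ∩ X. In each case x ∈ B ∖ (X ∖ B), so (B ∪ X) ∖ (X ∖ B) ⊆ B ∖ (X ∖ B).

Reverse inclusion. Let x ∈ B ∖ (X ∖ B). Then either x ∈ B and x ∉ X; or x ∈ B ∩ X. In each case x ∈ (B ∪ X) ∖ (X ∖ B), so B ∖ (X ∖ B) ⊆ (B ∪ X) ∖ (X ∖ B).

Both inclusions hold; the sets are equal.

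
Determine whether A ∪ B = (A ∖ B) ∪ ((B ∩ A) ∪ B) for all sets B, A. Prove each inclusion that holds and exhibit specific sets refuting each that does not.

The two sets are equal.

Forward inclusion. Let x ∈ A ∪ B. Then either x ∈ B and x ∉ A; or x ∈ A and x ∉ B; or x ∈ B ∩ A. In each case x ∈ (A ∖ B) ∪ ((B ∩ A) ∪ B), so A ∪ B ⊆ (A ∖ B) ∪ ((B ∩ A) ∪ B).

Reverse inclusion. Let x ∈ (A ∖ B) ∪ ((B ∩ A) ∪ B). Then either x ∈ B and x ∉ A; or x ∈ A and x ∉ B; or x ∈ B ∩ A. In each case x ∈ A ∪ B, so (A ∖ B) ∪ ((B ∩ A) ∪ B) ⊆ A ∪ B.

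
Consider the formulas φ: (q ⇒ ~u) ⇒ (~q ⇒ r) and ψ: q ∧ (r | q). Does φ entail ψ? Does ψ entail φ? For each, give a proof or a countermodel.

(⇒) fails; (⇐) holds.

Converse. Assume the antecedent. If r is true, (q ⇒ ~u) ⇒ (~q ⇒ r) reduces to true regardless of the other variables. If r is false, the antecedent forces (r = F, u = F, q = T) or (r = F, u = T, q = T), and (q ⇒ ~u) ⇒ (~q ⇒ r) holds there. Either way (q ⇒ ~u) ⇒ (~q ⇒ r) holds.

Forward direction. This fails. Under r = T, u = F, q = F, the left side is true but the right side is false.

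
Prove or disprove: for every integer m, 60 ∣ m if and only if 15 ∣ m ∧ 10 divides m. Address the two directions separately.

[⇒] If 60 ∣ m, write m = 60q. Since 60 = 4·15, m = 15·(4q), so 15 ∣ m; and since 60 = 6·10, m = 10·(6q), so 10 ∣ m.

[⇐] This fails: take m = 30. Both 15 ∣ 30 and 10 ∣ 30, yet 30 is not a multiple of 60 (since 30 = 0·60 + 30), so 60 ∤ 30.

The forward direction holds; the converse fails.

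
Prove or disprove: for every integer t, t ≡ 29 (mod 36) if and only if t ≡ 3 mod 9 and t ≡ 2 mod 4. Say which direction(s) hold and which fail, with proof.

(⇒) This fails: t = 29 gives 29 ≡ 29 (mod 36) but 29 ≡ 2 (mod 9), so the conjunction on the right does not hold.

(⇐) This fails: t = 30 satisfies both congruences on the right (30 ≡ 3 mod 9 and 30 ≡ 2 mod 4) yet 30 ≡ 30 (mod 36), not 29.

Neither direction holds.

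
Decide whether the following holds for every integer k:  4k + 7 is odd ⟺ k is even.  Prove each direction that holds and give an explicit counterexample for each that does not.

(←) Suppose k is even. Since 4 is even, 4k is even for every k, so 4k + 7 has the same parity as 7, which is odd. Hence 4k + 7 is odd.

(→) This fails: take k = 5. Then 4k + 7 = 27, which is odd, yet k = 5 is odd, not even.

Only the converse holds.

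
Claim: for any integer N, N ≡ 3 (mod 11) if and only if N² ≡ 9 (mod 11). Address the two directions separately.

Only the forward implication holds.

[⇒] Suppose N ≡ 3 (mod 11). Write N = 11j + 3. Then (11j + 3)² = 121j² + 66j + 9 = 11(11j² + 6j) + 9, so N² ≡ 9 (mod 11).

[⇐] This fails: take N = 8. Then 8² = 64 ≡ 9 (mod 11), yet 8 ≡ 8 (mod 11), not 3.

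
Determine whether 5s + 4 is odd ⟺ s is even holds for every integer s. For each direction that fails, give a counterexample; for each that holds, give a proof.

(→) This fails: s = 1 gives 5s + 4 = 9, which is odd, but 1 is odd, not even.

(←) This also fails: s = 4 is even, but 5s + 4 = 24 is even, not odd.

Neither direction holds.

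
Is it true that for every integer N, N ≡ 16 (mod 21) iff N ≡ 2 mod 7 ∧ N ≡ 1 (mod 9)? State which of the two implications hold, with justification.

(⟹) This fails: N = 16 gives 16 ≡ 16 (mod 21) but 16 ≡ 7 (mod 9), so the conjunction on the right does not hold.

(⟸) Conversely, if N ≡ 2 (mod 7) and N ≡ 1 (mod 9), then by the Chinese remainder theorem N ≡ 37 (mod 63). Since 37 ≡ 16 (mod 21) and 21 ∣ 63, we get N ≡ 16 (mod 21).

Only the reverse direction holds.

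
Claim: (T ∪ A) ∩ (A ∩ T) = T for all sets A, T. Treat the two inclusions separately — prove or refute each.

The sets are not equal: only the forward inclusion holds.

(⟹) Let x ∈ (T ∪ A) ∩ (A ∩ T). Then x ∈ A ∩ T, from which x ∈ T.

(⟸) This inclusion fails. Take A = ∅, T = {1}; then 1 ∈ T but 1 ∉ (T ∪ A) ∩ (A ∩ T).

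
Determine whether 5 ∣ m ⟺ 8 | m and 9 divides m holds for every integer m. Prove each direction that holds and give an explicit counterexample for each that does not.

(⇒) fails and (⇐) fails.

Forward direction. This fails: take m = 5. Certainly 5 ∣ 5, but 8 ∤ 5.

Converse. This fails: take m = 72. Both 8 ∣ 72 and 9 ∣ 72, yet 72 is not a multiple of 5 (since 72 = 14·5 + 2), so 5 ∤ 72.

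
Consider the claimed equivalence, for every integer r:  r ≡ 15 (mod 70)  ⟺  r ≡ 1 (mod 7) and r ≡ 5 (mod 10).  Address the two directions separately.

[⇐] If r ≡ 1 (mod 7) and r ≡ 5 (mod 10), then by the Chinese remainder theorem r ≡ 15 (mod 70). This is exactly r ≡ 15 (mod 70).

[⇒] Suppose r ≡ 15 (mod 70); write r = 70j + 15. Since 7 ∣ 70, reducing mod 7 gives r ≡ 15 ≡ 1 (mod 7); since 10 ∣ 70, reducing mod 10 gives r ≡ 15 ≡ 5 (mod 10).

Equivalent; both directions hold.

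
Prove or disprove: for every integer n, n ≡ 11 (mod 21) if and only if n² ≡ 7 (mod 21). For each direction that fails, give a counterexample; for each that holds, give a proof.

Neither implication holds.

Forward direction. This fails: take n = 11. Then 11 ≡ 11 (mod 21), but 11² = 121 ≡ 16 (mod 21), not 7.

Converse. This fails: take n = 7. Then 7² = 49 ≡ 7 (mod 21), yet 7 ≡ 7 (mod 21), not 11.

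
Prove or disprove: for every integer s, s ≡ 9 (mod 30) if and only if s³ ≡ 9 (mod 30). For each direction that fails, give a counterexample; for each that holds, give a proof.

(⇒) Suppose s ≡ 9 (mod 30). Write s = 30j + 9. Then (30j + 9)³ = 27000j³ + 24300j² + 7290j + 729 = 30(900j³ + 810j² + 243j + 24) + 9, so s³ ≡ 9 (mod 30).

(⇐) Conversely, suppose s³ ≡ 9 (mod 30). The only residue r in {0, …, 29} with r³ ≡ 9 (mod 30) is r = 9, so s ≡ 9 (mod 30).

Equivalent; both directions hold.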